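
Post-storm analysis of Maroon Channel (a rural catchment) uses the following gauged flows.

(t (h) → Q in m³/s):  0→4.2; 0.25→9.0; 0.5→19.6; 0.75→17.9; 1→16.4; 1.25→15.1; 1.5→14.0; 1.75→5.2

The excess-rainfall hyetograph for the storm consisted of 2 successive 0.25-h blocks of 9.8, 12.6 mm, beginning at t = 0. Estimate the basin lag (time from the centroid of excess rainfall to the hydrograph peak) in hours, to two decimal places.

t_L ≈ 0.23 h

Centroid of excess rainfall: t_c = Σ P_i·t̄_i / ΣP_i = 0.2656 h (block centres at 0.125, 0.375 h).
Hydrograph peak occurs at t = 0.5 h, so basin lag t_L = 0.5 − 0.2656 = 0.23 h.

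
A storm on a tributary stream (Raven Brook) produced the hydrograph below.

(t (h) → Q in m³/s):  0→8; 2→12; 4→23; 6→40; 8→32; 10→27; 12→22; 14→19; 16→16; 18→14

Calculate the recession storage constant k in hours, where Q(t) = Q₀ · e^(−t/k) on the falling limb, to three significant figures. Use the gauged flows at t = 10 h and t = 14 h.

On the falling limb, Q drops from 27 to 19 m³/s between t = 10 h and t = 14 h (Δt = 4 h).
k = −Δt / ln(Q₂/Q₁) = −4 / ln(19/27) = 11.4 h.

k ≈ 11.4 h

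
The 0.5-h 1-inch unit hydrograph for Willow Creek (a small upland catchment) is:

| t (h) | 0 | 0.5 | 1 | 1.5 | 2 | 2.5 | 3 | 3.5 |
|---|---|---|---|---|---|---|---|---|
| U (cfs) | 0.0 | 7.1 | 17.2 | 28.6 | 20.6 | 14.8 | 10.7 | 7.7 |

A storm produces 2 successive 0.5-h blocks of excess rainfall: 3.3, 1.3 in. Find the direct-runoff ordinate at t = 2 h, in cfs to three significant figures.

Q ≈ 105 cfs

By discrete convolution, Q_j = Σ (P_i / 1 in) · U_{j−i}.
At t = 2 h (j=4): Q = (3.3/1)·20.6 + (1.3/1)·28.6 = 105 cfs.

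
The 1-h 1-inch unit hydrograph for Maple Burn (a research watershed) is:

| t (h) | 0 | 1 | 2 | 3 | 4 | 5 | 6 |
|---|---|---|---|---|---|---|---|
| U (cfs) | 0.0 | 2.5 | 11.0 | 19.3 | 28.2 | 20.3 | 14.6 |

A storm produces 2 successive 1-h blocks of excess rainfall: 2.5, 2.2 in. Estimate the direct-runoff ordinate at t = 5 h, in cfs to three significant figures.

Q ≈ 113 cfs

By discrete convolution, Q_j = Σ (P_i / 1 in) · U_{j−i}.
At t = 5 h (j=5): Q = (2.5/1)·20.3 + (2.2/1)·28.2 = 113 cfs.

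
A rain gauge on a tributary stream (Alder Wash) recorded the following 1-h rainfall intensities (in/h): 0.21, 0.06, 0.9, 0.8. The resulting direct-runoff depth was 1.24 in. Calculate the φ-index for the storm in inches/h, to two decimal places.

φ ≈ 0.23 in/h

Only the 2 blocks with intensity above φ contribute runoff: 0.9, 0.8 in/h.
Σ(I−φ)·Δt = d  ⇒  (0.9+0.8 − 2φ)·1 = 1.24
φ = (1.700 − 1.24/1) / 2 = 0.23 in/h.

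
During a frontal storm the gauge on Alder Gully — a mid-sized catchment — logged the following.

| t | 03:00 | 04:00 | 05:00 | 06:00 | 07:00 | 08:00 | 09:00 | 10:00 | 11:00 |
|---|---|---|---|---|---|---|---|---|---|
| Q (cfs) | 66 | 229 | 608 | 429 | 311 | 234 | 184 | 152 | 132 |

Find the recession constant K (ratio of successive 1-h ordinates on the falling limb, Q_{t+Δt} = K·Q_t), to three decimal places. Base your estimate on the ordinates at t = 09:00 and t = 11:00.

Using the recession-limb readings at t = 09:00 and t = 11:00: Q falls from 184 to 132 cfs over 2 intervals.
K = (Q₂/Q₁)^(1/2) = (132/184)^(1/2) = 0.847.

K ≈ 0.847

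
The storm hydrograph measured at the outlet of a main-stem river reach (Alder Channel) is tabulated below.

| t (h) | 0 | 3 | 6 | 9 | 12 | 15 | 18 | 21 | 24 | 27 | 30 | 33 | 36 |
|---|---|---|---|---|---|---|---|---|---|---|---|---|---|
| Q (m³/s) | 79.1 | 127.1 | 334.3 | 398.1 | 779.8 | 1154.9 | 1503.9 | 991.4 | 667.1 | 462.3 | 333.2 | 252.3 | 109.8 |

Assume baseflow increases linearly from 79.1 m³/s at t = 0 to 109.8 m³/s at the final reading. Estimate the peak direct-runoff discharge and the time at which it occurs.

Q_p = 1409.45 m³/s at t = 18 h

Subtracting baseflow gives direct-runoff ordinates: 0.00, 45.44, 250.08, 311.32, 690.47, 1063.01, 1409.45, 894.39, 567.53, 360.18, 228.52, 145.06, 0.00 m³/s.
The maximum is 1409.45 m³/s, occurring at the reading for t = 18 h.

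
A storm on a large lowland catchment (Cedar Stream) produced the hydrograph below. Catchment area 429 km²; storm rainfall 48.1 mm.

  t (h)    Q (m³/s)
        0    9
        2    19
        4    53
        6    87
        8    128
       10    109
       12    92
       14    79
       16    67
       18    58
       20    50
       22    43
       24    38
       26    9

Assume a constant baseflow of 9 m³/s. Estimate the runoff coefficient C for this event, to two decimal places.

C ≈ 0.25

ΣQ_DR = 715.0 m³/s; V = ΣQ_DR·Δt = 5.148 × 10^6 m³.
Runoff depth d = V / A = 12.00 mm.
C = d / P = 12.00 / 48.1 = 0.25.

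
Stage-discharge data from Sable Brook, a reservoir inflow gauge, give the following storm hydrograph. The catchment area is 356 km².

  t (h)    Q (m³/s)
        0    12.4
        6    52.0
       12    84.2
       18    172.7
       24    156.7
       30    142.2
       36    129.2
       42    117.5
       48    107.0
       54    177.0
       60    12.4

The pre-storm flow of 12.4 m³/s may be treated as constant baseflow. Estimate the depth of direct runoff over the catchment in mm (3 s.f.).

Direct runoff: 0.0, 39.6, 71.8, 160.3, 144.3, 129.8, 116.8, 105.1, 94.6, 164.6, 0.0 m³/s; ΣQ_DR = 1027 m³/s.
V = ΣQ_DR · Δt = 1027 × 21600 s = 2.218 × 10^7 m³.
Over A = 356 km², depth = V / A = 62.3 mm.

d ≈ 62.3 mm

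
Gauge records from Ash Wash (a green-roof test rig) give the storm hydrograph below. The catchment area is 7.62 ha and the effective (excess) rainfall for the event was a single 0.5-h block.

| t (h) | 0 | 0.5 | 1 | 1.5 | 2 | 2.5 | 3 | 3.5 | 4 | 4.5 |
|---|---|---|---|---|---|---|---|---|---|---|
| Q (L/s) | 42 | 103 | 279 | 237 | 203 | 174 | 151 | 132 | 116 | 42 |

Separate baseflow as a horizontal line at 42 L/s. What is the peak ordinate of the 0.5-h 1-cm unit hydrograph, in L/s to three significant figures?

Direct runoff: 0.0, 61.0, 237.0, 195.0, 161.0, 132.0, 109.0, 90.0, 74.0, 0.0 L/s; ΣQ_DR = 1059 L/s, peak = 237.0 L/s.
Runoff depth d = ΣQ_DR·Δt / A = 1059 × 1800 / (7.62 ha) = 25.02 mm.
The 1-cm UH is the DRH scaled by (10 mm)/d, so U_p = 237.0 × 10/25.02 = 94.7 L/s.

U_p ≈ 94.7 L/s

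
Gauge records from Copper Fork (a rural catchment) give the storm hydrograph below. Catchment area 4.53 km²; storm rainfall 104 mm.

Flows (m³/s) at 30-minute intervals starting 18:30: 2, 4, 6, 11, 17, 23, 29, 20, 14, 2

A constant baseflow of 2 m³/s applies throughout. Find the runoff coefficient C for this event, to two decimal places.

ΣQ_DR = 108.0 m³/s; V = ΣQ_DR·Δt = 1.944 × 10^5 m³.
Runoff depth d = V / A = 42.91 mm.
C = d / P = 42.91 / 104 = 0.41.

C ≈ 0.41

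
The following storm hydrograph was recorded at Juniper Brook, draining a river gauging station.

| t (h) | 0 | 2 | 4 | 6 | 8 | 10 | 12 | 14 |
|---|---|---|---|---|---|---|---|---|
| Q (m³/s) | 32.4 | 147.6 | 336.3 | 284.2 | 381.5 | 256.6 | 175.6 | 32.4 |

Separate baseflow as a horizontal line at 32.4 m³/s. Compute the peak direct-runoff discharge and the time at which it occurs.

Q_p = 349.1 m³/s at t = 8 h

Subtracting baseflow gives direct-runoff ordinates: 0.0, 115.2, 303.9, 251.8, 349.1, 224.2, 143.2, 0.0 m³/s.
The maximum is 349.1 m³/s, occurring at the reading for t = 8 h.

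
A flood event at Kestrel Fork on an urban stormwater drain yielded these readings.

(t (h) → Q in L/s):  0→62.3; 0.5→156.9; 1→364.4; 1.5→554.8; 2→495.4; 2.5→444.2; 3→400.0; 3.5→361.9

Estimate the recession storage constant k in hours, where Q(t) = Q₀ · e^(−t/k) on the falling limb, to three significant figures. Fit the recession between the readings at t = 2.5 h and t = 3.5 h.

k ≈ 4.88 h

On the falling limb, Q drops from 444.2 to 361.9 L/s between t = 2.5 h and t = 3.5 h (Δt = 1 h).
k = −Δt / ln(Q₂/Q₁) = −1 / ln(361.9/444.2) = 4.88 h.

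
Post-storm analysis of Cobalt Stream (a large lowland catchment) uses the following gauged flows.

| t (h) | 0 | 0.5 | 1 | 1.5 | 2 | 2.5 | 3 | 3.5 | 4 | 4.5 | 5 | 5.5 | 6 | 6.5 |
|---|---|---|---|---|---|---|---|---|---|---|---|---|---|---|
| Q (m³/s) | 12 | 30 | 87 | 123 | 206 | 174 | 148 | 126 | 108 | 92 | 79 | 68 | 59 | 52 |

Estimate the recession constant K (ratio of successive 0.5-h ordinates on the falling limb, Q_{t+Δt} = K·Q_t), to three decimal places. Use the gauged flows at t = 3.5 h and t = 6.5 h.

Using the recession-limb readings at t = 3.5 h and t = 6.5 h: Q falls from 126 to 52 m³/s over 6 intervals.
K = (Q₂/Q₁)^(1/6) = (52/126)^(1/6) = 0.863.

K ≈ 0.863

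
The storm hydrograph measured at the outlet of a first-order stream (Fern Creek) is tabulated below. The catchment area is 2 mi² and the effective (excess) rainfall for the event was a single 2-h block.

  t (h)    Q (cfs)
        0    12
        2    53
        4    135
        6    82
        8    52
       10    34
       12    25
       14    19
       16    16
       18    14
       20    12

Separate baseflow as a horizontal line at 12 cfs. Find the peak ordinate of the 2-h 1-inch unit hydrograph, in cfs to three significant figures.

U_p ≈ 247 cfs

Direct runoff: 0.0, 41.0, 123.0, 70.0, 40.0, 22.0, 13.0, 7.0, 4.0, 2.0, 0.0 cfs; ΣQ_DR = 322.0 cfs, peak = 123.0 cfs.
Runoff depth d = ΣQ_DR·Δt / A = 322.0 × 7200 / (2 mi²) = 0.4990 in.
The 1-inch UH is the DRH scaled by (1 in)/d, so U_p = 123.0 × 1/0.4990 = 247 cfs.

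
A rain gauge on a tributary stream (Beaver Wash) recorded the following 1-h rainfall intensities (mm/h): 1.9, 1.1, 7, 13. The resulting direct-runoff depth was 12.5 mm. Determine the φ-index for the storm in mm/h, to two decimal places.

φ ≈ 3.75 mm/h

Only the 2 blocks with intensity above φ contribute runoff: 7, 13 mm/h.
Σ(I−φ)·Δt = d  ⇒  (7+13 − 2φ)·1 = 12.5
φ = (20.00 − 12.5/1) / 2 = 3.75 mm/h.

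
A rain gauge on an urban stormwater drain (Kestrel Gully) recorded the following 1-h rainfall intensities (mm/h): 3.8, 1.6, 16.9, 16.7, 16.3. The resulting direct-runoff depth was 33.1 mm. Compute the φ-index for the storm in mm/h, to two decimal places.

Only the 3 blocks with intensity above φ contribute runoff: 16.9, 16.7, 16.3 mm/h.
Σ(I−φ)·Δt = d  ⇒  (16.9+16.7+16.3 − 3φ)·1 = 33.1
φ = (49.90 − 33.1/1) / 3 = 5.60 mm/h.

φ ≈ 5.60 mm/h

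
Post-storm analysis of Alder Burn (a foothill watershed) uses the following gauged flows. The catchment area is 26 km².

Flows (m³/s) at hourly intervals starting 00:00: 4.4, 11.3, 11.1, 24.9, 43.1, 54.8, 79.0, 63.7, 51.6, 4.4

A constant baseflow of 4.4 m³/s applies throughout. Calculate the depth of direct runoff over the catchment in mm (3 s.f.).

Direct runoff: 0.0, 6.9, 6.7, 20.5, 38.7, 50.4, 74.6, 59.3, 47.2, 0.0 m³/s; ΣQ_DR = 304.3 m³/s.
V = ΣQ_DR · Δt = 304.3 × 3600 s = 1.095 × 10^6 m³.
Over A = 26 km², depth = V / A = 42.1 mm.

d ≈ 42.1 mm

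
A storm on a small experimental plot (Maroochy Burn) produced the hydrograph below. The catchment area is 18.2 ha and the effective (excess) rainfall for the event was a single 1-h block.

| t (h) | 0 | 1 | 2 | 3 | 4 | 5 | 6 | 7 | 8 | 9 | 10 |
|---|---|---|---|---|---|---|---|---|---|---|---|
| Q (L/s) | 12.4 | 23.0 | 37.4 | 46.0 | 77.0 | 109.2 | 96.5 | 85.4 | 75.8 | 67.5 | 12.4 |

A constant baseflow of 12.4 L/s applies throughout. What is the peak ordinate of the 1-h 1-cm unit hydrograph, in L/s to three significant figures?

Direct runoff: 0.0, 10.6, 25.0, 33.6, 64.6, 96.8, 84.1, 73.0, 63.4, 55.1, 0.0 L/s; ΣQ_DR = 506.2 L/s, peak = 96.8 L/s.
Runoff depth d = ΣQ_DR·Δt / A = 506.2 × 3600 / (18.2 ha) = 10.01 mm.
The 1-cm UH is the DRH scaled by (10 mm)/d, so U_p = 96.8 × 10/10.01 = 96.7 L/s.

U_p ≈ 96.7 L/s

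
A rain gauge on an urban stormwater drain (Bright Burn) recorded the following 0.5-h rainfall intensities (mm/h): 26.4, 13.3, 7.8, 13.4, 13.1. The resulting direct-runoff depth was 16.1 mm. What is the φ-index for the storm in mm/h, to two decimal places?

φ ≈ 8.50 mm/h

Only the 4 blocks with intensity above φ contribute runoff: 26.4, 13.3, 13.4, 13.1 mm/h.
Σ(I−φ)·Δt = d  ⇒  (26.4+13.3+13.4+13.1 − 4φ)·0.5 = 16.1
φ = (66.20 − 16.1/0.5) / 4 = 8.50 mm/h.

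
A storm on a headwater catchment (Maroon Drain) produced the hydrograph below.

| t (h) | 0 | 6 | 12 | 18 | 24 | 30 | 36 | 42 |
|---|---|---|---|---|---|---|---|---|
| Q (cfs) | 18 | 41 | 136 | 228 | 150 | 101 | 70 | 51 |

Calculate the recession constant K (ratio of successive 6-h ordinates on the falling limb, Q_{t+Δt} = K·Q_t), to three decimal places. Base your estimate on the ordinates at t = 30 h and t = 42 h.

Using the recession-limb readings at t = 30 h and t = 42 h: Q falls from 101 to 51 cfs over 2 intervals.
K = (Q₂/Q₁)^(1/2) = (51/101)^(1/2) = 0.711.

K ≈ 0.711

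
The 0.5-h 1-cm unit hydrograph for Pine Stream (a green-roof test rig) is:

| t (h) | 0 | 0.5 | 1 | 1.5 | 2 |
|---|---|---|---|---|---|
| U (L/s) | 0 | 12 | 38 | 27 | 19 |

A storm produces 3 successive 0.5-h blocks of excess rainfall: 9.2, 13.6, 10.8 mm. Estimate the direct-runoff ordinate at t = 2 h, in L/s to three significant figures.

By discrete convolution, Q_j = Σ (P_i / 10 mm) · U_{j−i}.
At t = 2 h (j=4): Q = (9.2/10)·19 + (13.6/10)·27 + (10.8/10)·38 = 95.2 L/s.

Q ≈ 95.2 L/s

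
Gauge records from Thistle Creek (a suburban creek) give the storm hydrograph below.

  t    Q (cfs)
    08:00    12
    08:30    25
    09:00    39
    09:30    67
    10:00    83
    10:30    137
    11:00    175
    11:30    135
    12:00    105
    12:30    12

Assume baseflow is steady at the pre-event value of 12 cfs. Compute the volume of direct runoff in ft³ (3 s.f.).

V ≈ 1.21 × 10^6 ft³

Direct-runoff ordinates (Q − Q_b): 0.0, 13.0, 27.0, 55.0, 71.0, 125.0, 163.0, 123.0, 93.0, 0.0 cfs.
ΣQ_DR = 670.0 cfs.
With Δt = 0.5 h = 1800 s, V = ΣQ_DR · Δt = 670.0 × 1800 = 1.21 × 10^6 ft³.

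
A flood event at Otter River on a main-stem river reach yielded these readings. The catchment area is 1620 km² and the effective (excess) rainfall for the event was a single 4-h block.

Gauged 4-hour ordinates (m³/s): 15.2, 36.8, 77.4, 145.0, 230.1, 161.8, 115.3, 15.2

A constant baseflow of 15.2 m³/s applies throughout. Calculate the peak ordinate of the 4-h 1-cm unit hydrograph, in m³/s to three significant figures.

U_p ≈ 358 m³/s

Direct runoff: 0.0, 21.6, 62.2, 129.8, 214.9, 146.6, 100.1, 0.0 m³/s; ΣQ_DR = 675.2 m³/s, peak = 214.9 m³/s.
Runoff depth d = ΣQ_DR·Δt / A = 675.2 × 14400 / (1620 km²) = 6.002 mm.
The 1-cm UH is the DRH scaled by (10 mm)/d, so U_p = 214.9 × 10/6.002 = 358 m³/s.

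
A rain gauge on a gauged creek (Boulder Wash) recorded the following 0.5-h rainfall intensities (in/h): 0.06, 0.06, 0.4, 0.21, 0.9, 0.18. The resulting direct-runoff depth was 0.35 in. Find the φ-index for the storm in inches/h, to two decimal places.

Only the 2 blocks with intensity above φ contribute runoff: 0.4, 0.9 in/h.
Σ(I−φ)·Δt = d  ⇒  (0.4+0.9 − 2φ)·0.5 = 0.35
φ = (1.300 − 0.35/0.5) / 2 = 0.30 in/h.

φ ≈ 0.30 in/h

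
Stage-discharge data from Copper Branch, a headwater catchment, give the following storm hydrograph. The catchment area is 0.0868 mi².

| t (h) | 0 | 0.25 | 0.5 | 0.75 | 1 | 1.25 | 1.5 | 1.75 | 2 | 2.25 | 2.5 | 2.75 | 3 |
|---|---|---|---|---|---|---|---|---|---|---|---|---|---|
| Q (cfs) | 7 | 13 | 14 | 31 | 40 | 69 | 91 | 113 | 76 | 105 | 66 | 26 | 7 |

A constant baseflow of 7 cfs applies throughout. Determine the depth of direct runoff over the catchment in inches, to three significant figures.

d ≈ 2.53 in

Direct runoff: 0.0, 6.0, 7.0, 24.0, 33.0, 62.0, 84.0, 106.0, 69.0, 98.0, 59.0, 19.0, 0.0 cfs; ΣQ_DR = 567.0 cfs.
V = ΣQ_DR · Δt = 567.0 × 900 s = 5.103 × 10^5 ft³.
Over A = 0.0868 mi², depth = V / A = 2.53 in.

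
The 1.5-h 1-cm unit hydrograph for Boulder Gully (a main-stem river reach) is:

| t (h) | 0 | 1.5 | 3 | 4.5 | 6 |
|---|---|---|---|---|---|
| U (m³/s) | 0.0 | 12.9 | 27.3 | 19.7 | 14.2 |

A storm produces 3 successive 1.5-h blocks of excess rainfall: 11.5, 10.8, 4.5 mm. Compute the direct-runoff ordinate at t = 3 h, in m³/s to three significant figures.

By discrete convolution, Q_j = Σ (P_i / 10 mm) · U_{j−i}.
At t = 3 h (j=2): Q = (11.5/10)·27.3 + (10.8/10)·12.9 + (4.5/10)·0.0 = 45.3 m³/s.

Q ≈ 45.3 m³/s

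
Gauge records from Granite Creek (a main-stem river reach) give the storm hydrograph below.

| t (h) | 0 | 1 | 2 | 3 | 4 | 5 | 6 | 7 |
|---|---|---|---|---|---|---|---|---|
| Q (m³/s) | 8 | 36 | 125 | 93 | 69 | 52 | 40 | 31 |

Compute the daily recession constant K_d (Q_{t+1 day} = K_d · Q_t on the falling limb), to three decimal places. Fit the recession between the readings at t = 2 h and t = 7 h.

Between t = 2 h and t = 7 h the flow falls from 125 to 31 m³/s over 5×1 h = 5 h.
Per-interval ratio K = (31/125)^(1/5) = 0.7566; K_d = K^(24/1) = 0.001.

K_d ≈ 0.001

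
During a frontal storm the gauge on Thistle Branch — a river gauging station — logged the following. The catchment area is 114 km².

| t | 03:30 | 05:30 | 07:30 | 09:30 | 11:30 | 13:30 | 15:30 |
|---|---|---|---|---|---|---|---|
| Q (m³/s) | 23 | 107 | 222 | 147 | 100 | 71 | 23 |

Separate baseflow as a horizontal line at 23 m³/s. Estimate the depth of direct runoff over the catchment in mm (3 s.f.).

Direct runoff: 0.0, 84.0, 199.0, 124.0, 77.0, 48.0, 0.0 m³/s; ΣQ_DR = 532.0 m³/s.
V = ΣQ_DR · Δt = 532.0 × 7200 s = 3.830 × 10^6 m³.
Over A = 114 km², depth = V / A = 33.6 mm.

d ≈ 33.6 mm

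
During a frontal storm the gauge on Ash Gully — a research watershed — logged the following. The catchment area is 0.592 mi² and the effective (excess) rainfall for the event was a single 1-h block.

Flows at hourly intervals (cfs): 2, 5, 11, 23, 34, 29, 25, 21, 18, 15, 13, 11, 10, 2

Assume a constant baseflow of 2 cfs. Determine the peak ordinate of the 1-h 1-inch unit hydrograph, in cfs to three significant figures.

Direct runoff: 0.0, 3.0, 9.0, 21.0, 32.0, 27.0, 23.0, 19.0, 16.0, 13.0, 11.0, 9.0, 8.0, 0.0 cfs; ΣQ_DR = 191.0 cfs, peak = 32.0 cfs.
Runoff depth d = ΣQ_DR·Δt / A = 191.0 × 3600 / (0.592 mi²) = 0.5000 in.
The 1-inch UH is the DRH scaled by (1 in)/d, so U_p = 32.0 × 1/0.5000 = 64.0 cfs.

U_p ≈ 64.0 cfs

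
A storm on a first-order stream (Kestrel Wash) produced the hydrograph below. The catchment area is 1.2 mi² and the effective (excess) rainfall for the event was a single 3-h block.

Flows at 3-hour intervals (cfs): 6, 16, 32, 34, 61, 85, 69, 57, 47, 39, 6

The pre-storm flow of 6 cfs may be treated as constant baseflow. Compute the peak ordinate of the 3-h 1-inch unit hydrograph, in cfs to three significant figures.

Direct runoff: 0.0, 10.0, 26.0, 28.0, 55.0, 79.0, 63.0, 51.0, 41.0, 33.0, 0.0 cfs; ΣQ_DR = 386.0 cfs, peak = 79.0 cfs.
Runoff depth d = ΣQ_DR·Δt / A = 386.0 × 10800 / (1.2 mi²) = 1.495 in.
The 1-inch UH is the DRH scaled by (1 in)/d, so U_p = 79.0 × 1/1.495 = 52.8 cfs.

U_p ≈ 52.8 cfs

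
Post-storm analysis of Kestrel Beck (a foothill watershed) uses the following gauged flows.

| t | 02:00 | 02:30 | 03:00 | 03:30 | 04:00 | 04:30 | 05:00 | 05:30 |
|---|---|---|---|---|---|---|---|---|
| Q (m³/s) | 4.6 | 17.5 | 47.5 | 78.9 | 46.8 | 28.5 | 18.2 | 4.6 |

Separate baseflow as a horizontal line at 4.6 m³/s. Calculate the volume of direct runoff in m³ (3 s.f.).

V ≈ 3.78 × 10^5 m³

Direct-runoff ordinates (Q − Q_b): 0.0, 12.9, 42.9, 74.3, 42.2, 23.9, 13.6, 0.0 m³/s.
ΣQ_DR = 209.8 m³/s.
With Δt = 0.5 h = 1800 s, V = ΣQ_DR · Δt = 209.8 × 1800 = 3.78 × 10^5 m³.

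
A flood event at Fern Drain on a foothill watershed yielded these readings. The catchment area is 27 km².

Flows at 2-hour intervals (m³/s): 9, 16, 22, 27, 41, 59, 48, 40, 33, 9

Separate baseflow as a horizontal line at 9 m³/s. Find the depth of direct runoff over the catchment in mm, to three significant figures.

Direct runoff: 0.0, 7.0, 13.0, 18.0, 32.0, 50.0, 39.0, 31.0, 24.0, 0.0 m³/s; ΣQ_DR = 214.0 m³/s.
V = ΣQ_DR · Δt = 214.0 × 7200 s = 1.541 × 10^6 m³.
Over A = 27 km², depth = V / A = 57.1 mm.

d ≈ 57.1 mm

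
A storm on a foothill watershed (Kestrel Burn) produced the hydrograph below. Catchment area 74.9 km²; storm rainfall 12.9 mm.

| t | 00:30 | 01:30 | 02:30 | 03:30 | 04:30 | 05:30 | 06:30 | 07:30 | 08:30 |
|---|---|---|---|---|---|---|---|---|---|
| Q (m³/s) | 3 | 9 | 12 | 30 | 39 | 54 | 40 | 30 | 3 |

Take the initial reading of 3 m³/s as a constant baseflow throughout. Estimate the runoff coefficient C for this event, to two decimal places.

ΣQ_DR = 193.0 m³/s; V = ΣQ_DR·Δt = 6.948 × 10^5 m³.
Runoff depth d = V / A = 9.276 mm.
C = d / P = 9.276 / 12.9 = 0.72.

C ≈ 0.72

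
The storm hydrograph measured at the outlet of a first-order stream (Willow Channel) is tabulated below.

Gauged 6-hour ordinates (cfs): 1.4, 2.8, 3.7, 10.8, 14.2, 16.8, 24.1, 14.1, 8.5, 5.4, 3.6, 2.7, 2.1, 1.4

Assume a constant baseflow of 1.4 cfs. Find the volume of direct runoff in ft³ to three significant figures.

V ≈ 1.99 × 10^6 ft³

Direct-runoff ordinates (Q − Q_b): 0.0, 1.4, 2.3, 9.4, 12.8, 15.4, 22.7, 12.7, 7.1, 4.0, 2.2, 1.3, 0.7, 0.0 cfs.
ΣQ_DR = 92.00 cfs.
With Δt = 6 h = 21600 s, V = ΣQ_DR · Δt = 92.00 × 21600 = 1.99 × 10^6 ft³.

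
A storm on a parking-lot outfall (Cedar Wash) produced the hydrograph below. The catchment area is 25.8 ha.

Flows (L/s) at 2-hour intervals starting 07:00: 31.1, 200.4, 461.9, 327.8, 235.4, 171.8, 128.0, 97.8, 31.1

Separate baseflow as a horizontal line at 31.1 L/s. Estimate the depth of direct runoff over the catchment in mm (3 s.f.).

Direct runoff: 0.0, 169.3, 430.8, 296.7, 204.3, 140.7, 96.9, 66.7, 0.0 L/s; ΣQ_DR = 1405 L/s.
V = ΣQ_DR · Δt = 1405 × 7200 s = 1.012 × 10^7 L.
Over A = 25.8 ha, depth = V / A = 39.2 mm.

d ≈ 39.2 mm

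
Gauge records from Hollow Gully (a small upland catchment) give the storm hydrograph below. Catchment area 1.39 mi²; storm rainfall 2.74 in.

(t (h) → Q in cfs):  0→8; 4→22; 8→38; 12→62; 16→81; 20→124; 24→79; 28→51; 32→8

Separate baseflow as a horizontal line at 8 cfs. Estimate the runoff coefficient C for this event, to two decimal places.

ΣQ_DR = 401.0 cfs; V = ΣQ_DR·Δt = 5.774 × 10^6 ft³.
Runoff depth d = V / A = 1.788 in.
C = d / P = 1.788 / 2.74 = 0.65.

C ≈ 0.65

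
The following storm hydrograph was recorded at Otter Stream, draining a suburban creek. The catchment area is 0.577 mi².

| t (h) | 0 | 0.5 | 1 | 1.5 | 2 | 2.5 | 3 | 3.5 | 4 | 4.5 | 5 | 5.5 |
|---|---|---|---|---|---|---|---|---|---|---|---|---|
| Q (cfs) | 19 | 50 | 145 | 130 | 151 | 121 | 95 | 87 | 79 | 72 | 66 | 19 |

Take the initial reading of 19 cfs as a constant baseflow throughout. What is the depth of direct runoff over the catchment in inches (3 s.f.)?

d ≈ 1.08 in

Direct runoff: 0.0, 31.0, 126.0, 111.0, 132.0, 102.0, 76.0, 68.0, 60.0, 53.0, 47.0, 0.0 cfs; ΣQ_DR = 806.0 cfs.
V = ΣQ_DR · Δt = 806.0 × 1800 s = 1.451 × 10^6 ft³.
Over A = 0.577 mi², depth = V / A = 1.08 in.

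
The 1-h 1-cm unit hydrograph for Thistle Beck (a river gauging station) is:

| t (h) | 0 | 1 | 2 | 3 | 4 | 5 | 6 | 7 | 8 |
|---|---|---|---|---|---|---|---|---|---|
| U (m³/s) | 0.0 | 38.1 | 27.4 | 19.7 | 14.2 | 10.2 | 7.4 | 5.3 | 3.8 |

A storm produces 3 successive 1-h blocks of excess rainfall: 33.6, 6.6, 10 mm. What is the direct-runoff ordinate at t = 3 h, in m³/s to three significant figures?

By discrete convolution, Q_j = Σ (P_i / 10 mm) · U_{j−i}.
At t = 3 h (j=3): Q = (33.6/10)·19.7 + (6.6/10)·27.4 + (10/10)·38.1 = 122 m³/s.

Q ≈ 122 m³/s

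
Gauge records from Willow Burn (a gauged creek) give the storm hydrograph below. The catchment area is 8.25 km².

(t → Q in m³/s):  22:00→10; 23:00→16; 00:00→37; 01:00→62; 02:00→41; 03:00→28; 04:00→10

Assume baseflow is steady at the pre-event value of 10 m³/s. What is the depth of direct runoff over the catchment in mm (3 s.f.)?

d ≈ 58.5 mm

Direct runoff: 0.0, 6.0, 27.0, 52.0, 31.0, 18.0, 0.0 m³/s; ΣQ_DR = 134.0 m³/s.
V = ΣQ_DR · Δt = 134.0 × 3600 s = 4.824 × 10^5 m³.
Over A = 8.25 km², depth = V / A = 58.5 mm.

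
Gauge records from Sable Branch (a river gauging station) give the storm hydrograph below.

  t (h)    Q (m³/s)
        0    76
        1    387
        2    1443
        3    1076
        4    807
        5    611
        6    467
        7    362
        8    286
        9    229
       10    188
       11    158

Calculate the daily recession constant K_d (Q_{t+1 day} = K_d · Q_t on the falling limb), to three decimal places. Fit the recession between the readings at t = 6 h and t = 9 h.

Between t = 6 h and t = 9 h the flow falls from 467 to 229 m³/s over 3×1 h = 3 h.
Per-interval ratio K = (229/467)^(1/3) = 0.7886; K_d = K^(24/1) = 0.003.

K_d ≈ 0.003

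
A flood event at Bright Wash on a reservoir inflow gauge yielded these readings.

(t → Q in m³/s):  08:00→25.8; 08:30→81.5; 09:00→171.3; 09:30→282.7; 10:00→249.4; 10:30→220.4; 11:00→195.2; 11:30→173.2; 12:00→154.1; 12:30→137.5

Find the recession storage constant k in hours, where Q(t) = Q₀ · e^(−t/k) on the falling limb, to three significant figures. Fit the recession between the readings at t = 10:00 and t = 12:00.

k ≈ 4.15 h

On the falling limb, Q drops from 249.4 to 154.1 m³/s between t = 10:00 and t = 12:00 (Δt = 2 h).
k = −Δt / ln(Q₂/Q₁) = −2 / ln(154.1/249.4) = 4.15 h.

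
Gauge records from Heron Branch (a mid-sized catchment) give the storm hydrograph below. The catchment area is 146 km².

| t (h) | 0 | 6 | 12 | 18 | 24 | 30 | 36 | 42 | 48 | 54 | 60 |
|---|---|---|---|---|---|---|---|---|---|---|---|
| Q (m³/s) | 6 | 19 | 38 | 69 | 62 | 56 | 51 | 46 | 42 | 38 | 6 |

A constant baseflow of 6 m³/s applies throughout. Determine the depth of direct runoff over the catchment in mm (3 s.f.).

d ≈ 54.3 mm

Direct runoff: 0.0, 13.0, 32.0, 63.0, 56.0, 50.0, 45.0, 40.0, 36.0, 32.0, 0.0 m³/s; ΣQ_DR = 367.0 m³/s.
V = ΣQ_DR · Δt = 367.0 × 21600 s = 7.927 × 10^6 m³.
Over A = 146 km², depth = V / A = 54.3 mm.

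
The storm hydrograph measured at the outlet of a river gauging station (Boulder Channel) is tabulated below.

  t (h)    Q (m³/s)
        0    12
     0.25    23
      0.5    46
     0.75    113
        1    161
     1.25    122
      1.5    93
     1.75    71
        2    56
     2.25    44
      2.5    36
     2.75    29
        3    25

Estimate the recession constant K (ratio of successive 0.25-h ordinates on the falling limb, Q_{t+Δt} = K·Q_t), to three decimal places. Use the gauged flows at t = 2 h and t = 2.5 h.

Using the recession-limb readings at t = 2 h and t = 2.5 h: Q falls from 56 to 36 m³/s over 2 intervals.
K = (Q₂/Q₁)^(1/2) = (36/56)^(1/2) = 0.802.

K ≈ 0.802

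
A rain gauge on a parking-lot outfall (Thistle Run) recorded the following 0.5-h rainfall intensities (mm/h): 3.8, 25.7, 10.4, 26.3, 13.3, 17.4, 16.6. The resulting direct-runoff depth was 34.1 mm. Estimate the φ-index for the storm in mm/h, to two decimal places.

Only the 6 blocks with intensity above φ contribute runoff: 25.7, 10.4, 26.3, 13.3, 17.4, 16.6 mm/h.
Σ(I−φ)·Δt = d  ⇒  (25.7+10.4+26.3+13.3+17.4+16.6 − 6φ)·0.5 = 34.1
φ = (109.7 − 34.1/0.5) / 6 = 6.92 mm/h.

φ ≈ 6.92 mm/h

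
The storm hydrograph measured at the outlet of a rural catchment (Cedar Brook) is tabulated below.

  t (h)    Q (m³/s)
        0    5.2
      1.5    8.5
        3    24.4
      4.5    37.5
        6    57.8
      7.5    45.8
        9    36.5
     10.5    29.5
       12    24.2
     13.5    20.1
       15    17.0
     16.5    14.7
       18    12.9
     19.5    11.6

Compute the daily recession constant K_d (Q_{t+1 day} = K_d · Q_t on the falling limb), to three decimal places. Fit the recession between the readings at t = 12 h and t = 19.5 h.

Between t = 12 h and t = 19.5 h the flow falls from 24.2 to 11.6 m³/s over 5×1.5 h = 7.5 h.
Per-interval ratio K = (11.6/24.2)^(1/5) = 0.8632; K_d = K^(24/1.5) = 0.095.

K_d ≈ 0.095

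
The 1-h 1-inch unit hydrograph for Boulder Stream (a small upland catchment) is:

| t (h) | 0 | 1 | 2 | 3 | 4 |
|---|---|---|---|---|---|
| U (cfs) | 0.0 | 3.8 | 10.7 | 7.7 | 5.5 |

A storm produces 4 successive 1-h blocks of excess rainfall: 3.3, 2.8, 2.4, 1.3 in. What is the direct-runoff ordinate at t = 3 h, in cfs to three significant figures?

By discrete convolution, Q_j = Σ (P_i / 1 in) · U_{j−i}.
At t = 3 h (j=3): Q = (3.3/1)·7.7 + (2.8/1)·10.7 + (2.4/1)·3.8 + (1.3/1)·0.0 = 64.5 cfs.

Q ≈ 64.5 cfs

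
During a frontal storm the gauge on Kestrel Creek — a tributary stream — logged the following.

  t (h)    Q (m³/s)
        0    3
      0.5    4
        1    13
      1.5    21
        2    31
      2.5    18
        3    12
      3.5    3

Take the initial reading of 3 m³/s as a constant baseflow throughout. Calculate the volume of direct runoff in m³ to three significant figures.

Direct-runoff ordinates (Q − Q_b): 0.0, 1.0, 10.0, 18.0, 28.0, 15.0, 9.0, 0.0 m³/s.
ΣQ_DR = 81.00 m³/s.
With Δt = 0.5 h = 1800 s, V = ΣQ_DR · Δt = 81.00 × 1800 = 1.46 × 10^5 m³.

V ≈ 1.46 × 10^5 m³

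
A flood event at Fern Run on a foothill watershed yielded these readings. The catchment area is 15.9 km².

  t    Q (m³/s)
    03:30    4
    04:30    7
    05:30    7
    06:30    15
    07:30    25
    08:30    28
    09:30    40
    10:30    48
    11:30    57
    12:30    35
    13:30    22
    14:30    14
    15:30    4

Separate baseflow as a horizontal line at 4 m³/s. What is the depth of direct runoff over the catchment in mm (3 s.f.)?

d ≈ 57.5 mm

Direct runoff: 0.0, 3.0, 3.0, 11.0, 21.0, 24.0, 36.0, 44.0, 53.0, 31.0, 18.0, 10.0, 0.0 m³/s; ΣQ_DR = 254.0 m³/s.
V = ΣQ_DR · Δt = 254.0 × 3600 s = 9.144 × 10^5 m³.
Over A = 15.9 km², depth = V / A = 57.5 mm.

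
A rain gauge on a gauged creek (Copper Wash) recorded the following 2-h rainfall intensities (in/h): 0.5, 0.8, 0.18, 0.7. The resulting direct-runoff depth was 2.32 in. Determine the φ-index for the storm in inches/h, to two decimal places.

Only the 3 blocks with intensity above φ contribute runoff: 0.5, 0.8, 0.7 in/h.
Σ(I−φ)·Δt = d  ⇒  (0.5+0.8+0.7 − 3φ)·2 = 2.32
φ = (2.000 − 2.32/2) / 3 = 0.28 in/h.

φ ≈ 0.28 in/h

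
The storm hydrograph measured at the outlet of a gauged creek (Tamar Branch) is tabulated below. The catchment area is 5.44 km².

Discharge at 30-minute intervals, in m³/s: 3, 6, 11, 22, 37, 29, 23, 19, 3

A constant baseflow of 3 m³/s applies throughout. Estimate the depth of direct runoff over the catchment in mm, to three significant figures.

d ≈ 41.7 mm

Direct runoff: 0.0, 3.0, 8.0, 19.0, 34.0, 26.0, 20.0, 16.0, 0.0 m³/s; ΣQ_DR = 126.0 m³/s.
V = ΣQ_DR · Δt = 126.0 × 1800 s = 2.268 × 10^5 m³.
Over A = 5.44 km², depth = V / A = 41.7 mm.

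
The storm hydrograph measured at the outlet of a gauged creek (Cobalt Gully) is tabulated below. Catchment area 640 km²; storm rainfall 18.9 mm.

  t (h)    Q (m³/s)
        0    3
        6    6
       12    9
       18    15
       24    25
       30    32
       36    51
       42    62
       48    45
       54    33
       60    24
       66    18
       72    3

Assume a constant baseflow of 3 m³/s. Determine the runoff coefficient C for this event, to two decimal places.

ΣQ_DR = 287.0 m³/s; V = ΣQ_DR·Δt = 6.199 × 10^6 m³.
Runoff depth d = V / A = 9.686 mm.
C = d / P = 9.686 / 18.9 = 0.51.

C ≈ 0.51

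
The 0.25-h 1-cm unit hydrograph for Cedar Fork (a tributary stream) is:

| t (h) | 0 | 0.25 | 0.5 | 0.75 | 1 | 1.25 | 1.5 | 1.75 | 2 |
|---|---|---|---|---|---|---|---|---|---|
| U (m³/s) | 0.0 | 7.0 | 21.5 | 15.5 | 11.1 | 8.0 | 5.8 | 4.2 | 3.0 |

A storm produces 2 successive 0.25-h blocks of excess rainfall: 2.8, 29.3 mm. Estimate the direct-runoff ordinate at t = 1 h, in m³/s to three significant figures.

By discrete convolution, Q_j = Σ (P_i / 10 mm) · U_{j−i}.
At t = 1 h (j=4): Q = (2.8/10)·11.1 + (29.3/10)·15.5 = 48.5 m³/s.

Q ≈ 48.5 m³/s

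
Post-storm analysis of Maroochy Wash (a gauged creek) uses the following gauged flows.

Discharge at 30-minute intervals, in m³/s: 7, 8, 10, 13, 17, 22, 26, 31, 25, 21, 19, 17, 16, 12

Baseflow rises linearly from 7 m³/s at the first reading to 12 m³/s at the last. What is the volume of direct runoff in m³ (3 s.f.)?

V ≈ 2.00 × 10^5 m³

Direct-runoff ordinates (Q − Q_b): 0.00, 0.62, 2.23, 4.85, 8.46, 13.08, 16.69, 21.31, 14.92, 10.54, 8.15, 5.77, 4.38, 0.00 m³/s.
ΣQ_DR = 111.0 m³/s.
With Δt = 0.5 h = 1800 s, V = ΣQ_DR · Δt = 111.0 × 1800 = 2.00 × 10^5 m³.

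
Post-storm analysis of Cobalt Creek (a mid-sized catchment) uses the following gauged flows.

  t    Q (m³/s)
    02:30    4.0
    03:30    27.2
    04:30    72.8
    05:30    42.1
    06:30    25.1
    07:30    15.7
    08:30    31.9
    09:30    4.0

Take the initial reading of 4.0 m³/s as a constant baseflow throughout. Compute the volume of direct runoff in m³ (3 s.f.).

Direct-runoff ordinates (Q − Q_b): 0.0, 23.2, 68.8, 38.1, 21.1, 11.7, 27.9, 0.0 m³/s.
ΣQ_DR = 190.8 m³/s.
With Δt = 1 h = 3600 s, V = ΣQ_DR · Δt = 190.8 × 3600 = 6.87 × 10^5 m³.

V ≈ 6.87 × 10^5 m³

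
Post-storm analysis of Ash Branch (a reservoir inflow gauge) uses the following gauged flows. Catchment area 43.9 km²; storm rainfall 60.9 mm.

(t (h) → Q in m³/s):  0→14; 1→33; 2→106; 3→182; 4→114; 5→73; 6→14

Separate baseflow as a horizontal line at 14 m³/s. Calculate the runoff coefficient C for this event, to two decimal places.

ΣQ_DR = 438.0 m³/s; V = ΣQ_DR·Δt = 1.577 × 10^6 m³.
Runoff depth d = V / A = 35.92 mm.
C = d / P = 35.92 / 60.9 = 0.59.

C ≈ 0.59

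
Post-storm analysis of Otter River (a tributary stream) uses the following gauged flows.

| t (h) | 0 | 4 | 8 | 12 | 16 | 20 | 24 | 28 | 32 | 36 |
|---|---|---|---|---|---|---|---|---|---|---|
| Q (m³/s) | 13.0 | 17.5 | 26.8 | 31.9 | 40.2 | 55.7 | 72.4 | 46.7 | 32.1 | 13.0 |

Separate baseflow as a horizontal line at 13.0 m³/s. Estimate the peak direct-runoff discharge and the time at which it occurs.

Subtracting baseflow gives direct-runoff ordinates: 0.0, 4.5, 13.8, 18.9, 27.2, 42.7, 59.4, 33.7, 19.1, 0.0 m³/s.
The maximum is 59.4 m³/s, occurring at the reading for t = 24 h.

Q_p = 59.4 m³/s at t = 24 h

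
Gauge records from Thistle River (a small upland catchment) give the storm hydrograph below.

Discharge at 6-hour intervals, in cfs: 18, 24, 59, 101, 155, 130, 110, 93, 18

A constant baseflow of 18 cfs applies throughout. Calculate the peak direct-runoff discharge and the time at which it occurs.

Q_p = 137.0 cfs at t = 24 h

Subtracting baseflow gives direct-runoff ordinates: 0.0, 6.0, 41.0, 83.0, 137.0, 112.0, 92.0, 75.0, 0.0 cfs.
The maximum is 137.0 cfs, occurring at the reading for t = 24 h.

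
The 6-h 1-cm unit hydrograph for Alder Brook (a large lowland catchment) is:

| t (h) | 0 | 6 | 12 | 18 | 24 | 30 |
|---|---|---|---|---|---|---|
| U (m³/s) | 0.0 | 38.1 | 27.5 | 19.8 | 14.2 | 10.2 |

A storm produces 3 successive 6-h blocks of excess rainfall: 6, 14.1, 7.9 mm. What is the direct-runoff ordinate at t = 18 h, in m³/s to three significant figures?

Q ≈ 80.8 m³/s

By discrete convolution, Q_j = Σ (P_i / 10 mm) · U_{j−i}.
At t = 18 h (j=3): Q = (6/10)·19.8 + (14.1/10)·27.5 + (7.9/10)·38.1 = 80.8 m³/s.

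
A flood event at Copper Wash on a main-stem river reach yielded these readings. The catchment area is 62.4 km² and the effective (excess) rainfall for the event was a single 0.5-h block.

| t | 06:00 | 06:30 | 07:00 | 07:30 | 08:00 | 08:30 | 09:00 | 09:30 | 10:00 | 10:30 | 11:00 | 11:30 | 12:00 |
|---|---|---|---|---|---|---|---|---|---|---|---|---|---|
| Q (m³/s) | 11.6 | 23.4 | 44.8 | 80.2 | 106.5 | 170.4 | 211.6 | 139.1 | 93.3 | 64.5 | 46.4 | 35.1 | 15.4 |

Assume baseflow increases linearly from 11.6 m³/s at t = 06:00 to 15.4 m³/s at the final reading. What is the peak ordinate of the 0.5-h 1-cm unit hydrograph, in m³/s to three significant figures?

U_p ≈ 79.2 m³/s

Direct runoff: 0.00, 11.48, 32.57, 67.65, 93.63, 157.22, 198.10, 125.28, 79.17, 50.05, 31.63, 20.02, 0.00 m³/s; ΣQ_DR = 866.8 m³/s, peak = 198.10 m³/s.
Runoff depth d = ΣQ_DR·Δt / A = 866.8 × 1800 / (62.4 km²) = 25.00 mm.
The 1-cm UH is the DRH scaled by (10 mm)/d, so U_p = 198.10 × 10/25.00 = 79.2 m³/s.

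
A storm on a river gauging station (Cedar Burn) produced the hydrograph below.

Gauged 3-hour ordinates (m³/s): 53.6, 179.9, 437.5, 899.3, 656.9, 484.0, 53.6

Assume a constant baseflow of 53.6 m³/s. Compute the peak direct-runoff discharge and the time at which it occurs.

Subtracting baseflow gives direct-runoff ordinates: 0.0, 126.3, 383.9, 845.7, 603.3, 430.4, 0.0 m³/s.
The maximum is 845.7 m³/s, occurring at the reading for t = 9 h.

Q_p = 845.7 m³/s at t = 9 h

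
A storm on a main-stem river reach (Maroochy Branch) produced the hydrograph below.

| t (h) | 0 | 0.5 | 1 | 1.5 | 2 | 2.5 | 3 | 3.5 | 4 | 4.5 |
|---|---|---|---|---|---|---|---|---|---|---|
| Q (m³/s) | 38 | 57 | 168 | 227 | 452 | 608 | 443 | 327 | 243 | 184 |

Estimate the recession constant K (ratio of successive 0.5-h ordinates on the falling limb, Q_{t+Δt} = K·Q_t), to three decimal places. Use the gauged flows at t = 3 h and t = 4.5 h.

Using the recession-limb readings at t = 3 h and t = 4.5 h: Q falls from 443 to 184 m³/s over 3 intervals.
K = (Q₂/Q₁)^(1/3) = (184/443)^(1/3) = 0.746.

K ≈ 0.746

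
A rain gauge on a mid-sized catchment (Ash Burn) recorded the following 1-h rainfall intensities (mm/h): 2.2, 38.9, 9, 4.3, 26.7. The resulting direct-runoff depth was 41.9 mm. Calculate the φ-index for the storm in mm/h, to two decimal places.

φ ≈ 11.85 mm/h

Only the 2 blocks with intensity above φ contribute runoff: 38.9, 26.7 mm/h.
Σ(I−φ)·Δt = d  ⇒  (38.9+26.7 − 2φ)·1 = 41.9
φ = (65.60 − 41.9/1) / 2 = 11.85 mm/h.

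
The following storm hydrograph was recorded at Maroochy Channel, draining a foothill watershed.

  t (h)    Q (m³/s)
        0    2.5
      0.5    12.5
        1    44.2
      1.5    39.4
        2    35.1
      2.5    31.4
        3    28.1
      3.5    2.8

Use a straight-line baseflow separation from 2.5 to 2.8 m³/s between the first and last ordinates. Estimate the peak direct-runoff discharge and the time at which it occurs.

Q_p = 41.61 m³/s at t = 1 h

Subtracting baseflow gives direct-runoff ordinates: 0.00, 9.96, 41.61, 36.77, 32.43, 28.69, 25.34, 0.00 m³/s.
The maximum is 41.61 m³/s, occurring at the reading for t = 1 h.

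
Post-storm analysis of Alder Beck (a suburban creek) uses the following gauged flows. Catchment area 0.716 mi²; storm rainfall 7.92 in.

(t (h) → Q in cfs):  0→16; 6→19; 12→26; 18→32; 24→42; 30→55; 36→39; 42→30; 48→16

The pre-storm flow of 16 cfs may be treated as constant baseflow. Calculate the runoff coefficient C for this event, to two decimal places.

C ≈ 0.21

ΣQ_DR = 131.0 cfs; V = ΣQ_DR·Δt = 2.830 × 10^6 ft³.
Runoff depth d = V / A = 1.701 in.
C = d / P = 1.701 / 7.92 = 0.21.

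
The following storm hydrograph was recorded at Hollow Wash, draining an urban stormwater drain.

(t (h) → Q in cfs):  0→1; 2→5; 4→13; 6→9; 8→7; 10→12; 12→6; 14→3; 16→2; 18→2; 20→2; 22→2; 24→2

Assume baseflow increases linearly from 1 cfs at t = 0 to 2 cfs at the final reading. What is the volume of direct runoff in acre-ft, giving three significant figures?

Direct-runoff ordinates (Q − Q_b): 0.00, 3.92, 11.83, 7.75, 5.67, 10.58, 4.50, 1.42, 0.33, 0.25, 0.17, 0.08, 0.00 cfs.
ΣQ_DR = 46.50 cfs.
With Δt = 2 h = 7200 s, V = ΣQ_DR · Δt = 46.50 × 7200 = 3.35 × 10^5 ft³ = 7.69 acre-ft.

V ≈ 7.69 acre-ft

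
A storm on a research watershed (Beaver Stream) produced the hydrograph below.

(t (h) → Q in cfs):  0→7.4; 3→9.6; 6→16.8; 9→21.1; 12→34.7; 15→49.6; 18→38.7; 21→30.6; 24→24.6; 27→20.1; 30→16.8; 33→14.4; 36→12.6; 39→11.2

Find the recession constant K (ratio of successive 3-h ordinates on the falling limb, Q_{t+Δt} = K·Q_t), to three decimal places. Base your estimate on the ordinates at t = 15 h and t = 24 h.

K ≈ 0.792

Using the recession-limb readings at t = 15 h and t = 24 h: Q falls from 49.6 to 24.6 cfs over 3 intervals.
K = (Q₂/Q₁)^(1/3) = (24.6/49.6)^(1/3) = 0.792.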